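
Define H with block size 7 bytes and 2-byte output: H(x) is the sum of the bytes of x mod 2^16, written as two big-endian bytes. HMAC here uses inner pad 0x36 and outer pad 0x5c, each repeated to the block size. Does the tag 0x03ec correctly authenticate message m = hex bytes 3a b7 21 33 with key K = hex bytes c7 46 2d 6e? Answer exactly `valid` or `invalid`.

invalid

Key hex bytes c7 46 2d 6e is 4 bytes ≤ B = 7; zero-pad to 7 bytes: K' = c7 46 2d 6e 00 00 00.
K' ⊕ ipad = f1 70 1b 58 36 36 36; K' ⊕ opad = 9b 1a 71 32 5c 5c 5c.
Inner hash: sum = 241+112+27+88+54+54+54+58+183+33+51 = 955 → 03 bb.
Outer hash (recomputed tag): sum = 155+26+113+50+92+92+92+3+187 = 810 → 03 2a.
Recomputed tag = 032a; claimed = 03ec → mismatch.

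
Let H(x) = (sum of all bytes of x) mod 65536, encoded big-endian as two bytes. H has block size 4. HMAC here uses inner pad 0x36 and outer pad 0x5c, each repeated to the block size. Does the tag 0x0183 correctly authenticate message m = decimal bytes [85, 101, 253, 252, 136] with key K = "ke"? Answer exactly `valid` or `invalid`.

Key "ke" = 6b 65 is 2 bytes ≤ B = 4; zero-pad to 4 bytes: K' = 6b 65 00 00.
K' ⊕ ipad = 5d 53 36 36; K' ⊕ opad = 37 39 5c 5c.
Inner hash: sum = 93+83+54+54+85+101+253+252+136 = 1111 → 04 57.
Outer hash (recomputed tag): sum = 55+57+92+92+4+87 = 387 → 01 83.
Recomputed tag = 0183; claimed = 0183 → match.

valid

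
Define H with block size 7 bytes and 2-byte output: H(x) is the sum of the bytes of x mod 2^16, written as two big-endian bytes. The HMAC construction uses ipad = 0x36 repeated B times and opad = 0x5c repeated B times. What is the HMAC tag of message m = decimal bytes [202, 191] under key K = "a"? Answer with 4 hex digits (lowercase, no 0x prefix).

Key "a" = 61 is 1 byte ≤ B = 7; zero-pad to 7 bytes: K' = 61 00 00 00 00 00 00.
K' ⊕ ipad = 57 36 36 36 36 36 36.  K' ⊕ opad = 3d 5c 5c 5c 5c 5c 5c.
Inner input = (K'⊕ipad) ∥ m = 57 36 36 36 36 36 36 ∥ ca bf.
Inner hash: sum = 87+54+54+54+54+54+54+202+191 = 804 → 03 24.
Outer input = (K'⊕opad) ∥ inner = 3d 5c 5c 5c 5c 5c 5c ∥ 03 24.
Outer hash (tag): sum = 61+92+92+92+92+92+92+3+36 = 652 → 02 8c.

028c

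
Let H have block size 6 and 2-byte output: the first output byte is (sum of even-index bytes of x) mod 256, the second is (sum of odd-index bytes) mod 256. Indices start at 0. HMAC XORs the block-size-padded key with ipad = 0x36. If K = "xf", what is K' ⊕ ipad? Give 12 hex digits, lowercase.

Key "xf" = 78 66 is 2 bytes ≤ B = 6; zero-pad to 6 bytes: K' = 78 66 00 00 00 00.
XOR each byte with 0x36: 78⊕36=4e, 66⊕36=50, 00⊕36=36, 00⊕36=36, 00⊕36=36, 00⊕36=36.

4e5036363636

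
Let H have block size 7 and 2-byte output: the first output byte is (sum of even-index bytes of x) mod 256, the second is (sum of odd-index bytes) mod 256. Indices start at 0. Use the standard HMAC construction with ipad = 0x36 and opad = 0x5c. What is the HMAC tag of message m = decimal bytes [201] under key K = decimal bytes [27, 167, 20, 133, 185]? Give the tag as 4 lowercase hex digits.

1344

Key decimal bytes [27, 167, 20, 133, 185] = 1b a7 14 85 b9 is 5 bytes ≤ B = 7; zero-pad to 7 bytes: K' = 1b a7 14 85 b9 00 00.
K' ⊕ ipad = 2d 91 22 b3 8f 36 36.  K' ⊕ opad = 47 fb 48 d9 e5 5c 5c.
Inner input = (K'⊕ipad) ∥ m = 2d 91 22 b3 8f 36 36 ∥ c9.
Inner hash: even-index sum = 276 mod 256 = 20; odd-index sum = 579 mod 256 = 67 → 14 43.
Outer input = (K'⊕opad) ∥ inner = 47 fb 48 d9 e5 5c 5c ∥ 14 43.
Outer hash (tag): even-index sum = 531 mod 256 = 19; odd-index sum = 580 mod 256 = 68 → 13 44.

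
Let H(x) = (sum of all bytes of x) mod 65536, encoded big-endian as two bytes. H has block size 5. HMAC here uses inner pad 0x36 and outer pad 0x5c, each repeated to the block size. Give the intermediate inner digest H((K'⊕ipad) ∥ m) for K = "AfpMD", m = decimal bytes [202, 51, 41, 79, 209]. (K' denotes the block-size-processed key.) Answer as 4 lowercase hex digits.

0440

Key "AfpMD" = 41 66 70 4d 44 is exactly B = 5 bytes: K' = 41 66 70 4d 44.
K' ⊕ ipad = 77 50 46 7b 72.
Inner input = 77 50 46 7b 72 ∥ ca 33 29 4f d1.
Inner hash: sum = 119+80+70+123+114+202+51+41+79+209 = 1088 → 04 40.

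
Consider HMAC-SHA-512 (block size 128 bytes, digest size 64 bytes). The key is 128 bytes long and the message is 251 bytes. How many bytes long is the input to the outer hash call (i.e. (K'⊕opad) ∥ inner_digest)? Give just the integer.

192

Key is 128 ≤ 128 bytes, zero-padded: |K'| = 128.
Outer input = (K'⊕opad) ∥ H(inner) → 128 + 64 = 192 bytes.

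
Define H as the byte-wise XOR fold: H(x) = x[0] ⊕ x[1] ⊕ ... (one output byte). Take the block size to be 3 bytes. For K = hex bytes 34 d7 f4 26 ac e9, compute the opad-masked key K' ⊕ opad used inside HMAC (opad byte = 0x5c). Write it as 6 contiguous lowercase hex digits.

285c5c

Key hex bytes 34 d7 f4 26 ac e9 is 6 bytes > B = 3, so hash it first: H(key) = 74, then zero-pad to 3 bytes: K' = 74 00 00.
XOR each byte with 0x5c: 74⊕5c=28, 00⊕5c=5c, 00⊕5c=5c.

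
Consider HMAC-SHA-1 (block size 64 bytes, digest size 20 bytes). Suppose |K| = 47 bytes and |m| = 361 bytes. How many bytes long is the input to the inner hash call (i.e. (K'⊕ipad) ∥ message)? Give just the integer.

425

Key is 47 ≤ 64 bytes, zero-padded: |K'| = 64.
Inner input = (K'⊕ipad) ∥ m → 64 + 361 = 425 bytes.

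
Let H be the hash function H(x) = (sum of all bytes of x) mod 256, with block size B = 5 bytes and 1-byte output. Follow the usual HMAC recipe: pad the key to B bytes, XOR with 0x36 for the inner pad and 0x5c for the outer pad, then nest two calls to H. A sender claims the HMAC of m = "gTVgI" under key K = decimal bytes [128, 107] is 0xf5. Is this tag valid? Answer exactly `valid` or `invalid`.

invalid

Key decimal bytes [128, 107] = 80 6b is 2 bytes ≤ B = 5; zero-pad to 5 bytes: K' = 80 6b 00 00 00.
K' ⊕ ipad = b6 5d 36 36 36; K' ⊕ opad = dc 37 5c 5c 5c.
Inner hash: sum = 182+93+54+54+54+103+84+86+103+73 = 886; mod 256 = 118 → 76.
Outer hash (recomputed tag): sum = 220+55+92+92+92+118 = 669; mod 256 = 157 → 9d.
Recomputed tag = 9d; claimed = f5 → mismatch.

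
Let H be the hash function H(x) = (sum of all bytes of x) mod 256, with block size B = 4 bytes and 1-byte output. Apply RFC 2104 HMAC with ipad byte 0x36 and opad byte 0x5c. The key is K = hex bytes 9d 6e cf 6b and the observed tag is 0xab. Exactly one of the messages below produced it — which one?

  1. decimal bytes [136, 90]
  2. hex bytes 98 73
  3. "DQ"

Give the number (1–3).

Key hex bytes 9d 6e cf 6b is exactly B = 4 bytes: K' = 9d 6e cf 6b.
K' ⊕ ipad = ab 58 f9 5d; K' ⊕ opad = c1 32 93 37.
m1: inner = H(ab 58 f9 5d 88 5a) = 3b; tag = H(c1 32 93 37 3b) = f8
m2: inner = H(ab 58 f9 5d 98 73) = 64; tag = H(c1 32 93 37 64) = 21
m3: inner = H(ab 58 f9 5d 44 51) = ee; tag = H(c1 32 93 37 ee) = ab ← matches

3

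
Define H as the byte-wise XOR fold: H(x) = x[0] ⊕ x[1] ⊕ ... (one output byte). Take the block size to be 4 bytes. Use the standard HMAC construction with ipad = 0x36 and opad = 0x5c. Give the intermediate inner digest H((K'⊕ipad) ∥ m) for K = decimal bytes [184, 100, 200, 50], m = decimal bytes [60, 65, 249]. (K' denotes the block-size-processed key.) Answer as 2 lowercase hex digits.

a2

Key decimal bytes [184, 100, 200, 50] = b8 64 c8 32 is exactly B = 4 bytes: K' = b8 64 c8 32.
K' ⊕ ipad = 8e 52 fe 04.
Inner input = 8e 52 fe 04 ∥ 3c 41 f9.
Inner hash: XOR 8e⊕52⊕fe⊕04⊕3c⊕41⊕f9 = a2.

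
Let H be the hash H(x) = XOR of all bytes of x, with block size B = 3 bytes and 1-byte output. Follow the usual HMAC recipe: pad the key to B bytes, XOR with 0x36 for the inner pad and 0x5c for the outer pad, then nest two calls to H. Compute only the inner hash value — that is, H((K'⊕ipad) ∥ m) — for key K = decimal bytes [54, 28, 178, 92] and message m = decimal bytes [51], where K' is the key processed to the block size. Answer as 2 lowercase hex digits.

Key decimal bytes [54, 28, 178, 92] = 36 1c b2 5c is 4 bytes > B = 3, so hash it first: H(key) = c4, then zero-pad to 3 bytes: K' = c4 00 00.
K' ⊕ ipad = f2 36 36.
Inner input = f2 36 36 ∥ 33.
Inner hash: XOR f2⊕36⊕36⊕33 = c1.

c1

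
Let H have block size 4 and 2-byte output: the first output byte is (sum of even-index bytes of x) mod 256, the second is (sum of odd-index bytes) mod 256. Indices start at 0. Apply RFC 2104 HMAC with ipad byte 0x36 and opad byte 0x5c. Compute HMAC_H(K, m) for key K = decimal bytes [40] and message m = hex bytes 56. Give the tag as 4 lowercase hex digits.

7a24

Key decimal bytes [40] = 28 is 1 byte ≤ B = 4; zero-pad to 4 bytes: K' = 28 00 00 00.
K' ⊕ ipad = 1e 36 36 36.  K' ⊕ opad = 74 5c 5c 5c.
Inner input = (K'⊕ipad) ∥ m = 1e 36 36 36 ∥ 56.
Inner hash: even-index sum = 170 mod 256 = 170; odd-index sum = 108 mod 256 = 108 → aa 6c.
Outer input = (K'⊕opad) ∥ inner = 74 5c 5c 5c ∥ aa 6c.
Outer hash (tag): even-index sum = 378 mod 256 = 122; odd-index sum = 292 mod 256 = 36 → 7a 24.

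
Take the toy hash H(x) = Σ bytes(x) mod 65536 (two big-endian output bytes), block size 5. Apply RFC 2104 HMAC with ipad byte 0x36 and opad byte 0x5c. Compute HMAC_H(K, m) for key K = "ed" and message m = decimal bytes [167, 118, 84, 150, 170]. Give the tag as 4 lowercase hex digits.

Key "ed" = 65 64 is 2 bytes ≤ B = 5; zero-pad to 5 bytes: K' = 65 64 00 00 00.
K' ⊕ ipad = 53 52 36 36 36.  K' ⊕ opad = 39 38 5c 5c 5c.
Inner input = (K'⊕ipad) ∥ m = 53 52 36 36 36 ∥ a7 76 54 96 aa.
Inner hash: sum = 83+82+54+54+54+167+118+84+150+170 = 1016 → 03 f8.
Outer input = (K'⊕opad) ∥ inner = 39 38 5c 5c 5c ∥ 03 f8.
Outer hash (tag): sum = 57+56+92+92+92+3+248 = 640 → 02 80.

0280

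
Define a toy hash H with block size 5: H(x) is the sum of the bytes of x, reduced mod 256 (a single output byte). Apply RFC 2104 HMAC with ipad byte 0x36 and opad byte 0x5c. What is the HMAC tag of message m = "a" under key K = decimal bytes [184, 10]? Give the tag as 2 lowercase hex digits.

Key decimal bytes [184, 10] = b8 0a is 2 bytes ≤ B = 5; zero-pad to 5 bytes: K' = b8 0a 00 00 00.
K' ⊕ ipad = 8e 3c 36 36 36.  K' ⊕ opad = e4 56 5c 5c 5c.
Inner input = (K'⊕ipad) ∥ m = 8e 3c 36 36 36 ∥ 61.
Inner hash: sum = 142+60+54+54+54+97 = 461; mod 256 = 205 → cd.
Outer input = (K'⊕opad) ∥ inner = e4 56 5c 5c 5c ∥ cd.
Outer hash (tag): sum = 228+86+92+92+92+205 = 795; mod 256 = 27 → 1b.

1b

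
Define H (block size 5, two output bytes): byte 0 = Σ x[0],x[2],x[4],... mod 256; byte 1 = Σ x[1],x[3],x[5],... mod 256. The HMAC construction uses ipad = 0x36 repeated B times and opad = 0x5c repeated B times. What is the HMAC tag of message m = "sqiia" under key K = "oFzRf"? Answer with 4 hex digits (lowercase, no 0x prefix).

Key "oFzRf" = 6f 46 7a 52 66 is exactly B = 5 bytes: K' = 6f 46 7a 52 66.
K' ⊕ ipad = 59 70 4c 64 50.  K' ⊕ opad = 33 1a 26 0e 3a.
Inner input = (K'⊕ipad) ∥ m = 59 70 4c 64 50 ∥ 73 71 69 69 61.
Inner hash: even-index sum = 463 mod 256 = 207; odd-index sum = 529 mod 256 = 17 → cf 11.
Outer input = (K'⊕opad) ∥ inner = 33 1a 26 0e 3a ∥ cf 11.
Outer hash (tag): even-index sum = 164 mod 256 = 164; odd-index sum = 247 mod 256 = 247 → a4 f7.

a4f7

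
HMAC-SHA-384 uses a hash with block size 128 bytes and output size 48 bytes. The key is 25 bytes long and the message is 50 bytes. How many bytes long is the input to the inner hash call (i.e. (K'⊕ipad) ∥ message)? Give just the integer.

178

Key is 25 ≤ 128 bytes, zero-padded: |K'| = 128.
Inner input = (K'⊕ipad) ∥ m → 128 + 50 = 178 bytes.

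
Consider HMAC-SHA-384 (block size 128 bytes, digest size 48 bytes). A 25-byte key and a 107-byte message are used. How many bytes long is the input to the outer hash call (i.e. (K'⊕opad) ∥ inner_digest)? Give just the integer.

Key is 25 ≤ 128 bytes, zero-padded: |K'| = 128.
Outer input = (K'⊕opad) ∥ H(inner) → 128 + 48 = 176 bytes.

176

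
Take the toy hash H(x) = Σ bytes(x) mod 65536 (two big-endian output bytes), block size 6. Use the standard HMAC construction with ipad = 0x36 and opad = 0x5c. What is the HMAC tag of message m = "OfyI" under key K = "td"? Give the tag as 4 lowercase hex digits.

02b5

Key "td" = 74 64 is 2 bytes ≤ B = 6; zero-pad to 6 bytes: K' = 74 64 00 00 00 00.
K' ⊕ ipad = 42 52 36 36 36 36.  K' ⊕ opad = 28 38 5c 5c 5c 5c.
Inner input = (K'⊕ipad) ∥ m = 42 52 36 36 36 36 ∥ 4f 66 79 49.
Inner hash: sum = 66+82+54+54+54+54+79+102+121+73 = 739 → 02 e3.
Outer input = (K'⊕opad) ∥ inner = 28 38 5c 5c 5c 5c ∥ 02 e3.
Outer hash (tag): sum = 40+56+92+92+92+92+2+227 = 693 → 02 b5.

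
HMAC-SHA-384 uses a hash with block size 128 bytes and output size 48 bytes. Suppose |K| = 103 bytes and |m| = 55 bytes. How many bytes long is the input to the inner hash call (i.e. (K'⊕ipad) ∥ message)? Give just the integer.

Key is 103 ≤ 128 bytes, zero-padded: |K'| = 128.
Inner input = (K'⊕ipad) ∥ m → 128 + 55 = 183 bytes.

183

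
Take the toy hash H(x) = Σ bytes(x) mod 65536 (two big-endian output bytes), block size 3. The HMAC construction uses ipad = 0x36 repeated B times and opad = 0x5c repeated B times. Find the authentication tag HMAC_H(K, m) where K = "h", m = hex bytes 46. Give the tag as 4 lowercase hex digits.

00fd

Key "h" = 68 is 1 byte ≤ B = 3; zero-pad to 3 bytes: K' = 68 00 00.
K' ⊕ ipad = 5e 36 36.  K' ⊕ opad = 34 5c 5c.
Inner input = (K'⊕ipad) ∥ m = 5e 36 36 ∥ 46.
Inner hash: sum = 94+54+54+70 = 272 → 01 10.
Outer input = (K'⊕opad) ∥ inner = 34 5c 5c ∥ 01 10.
Outer hash (tag): sum = 52+92+92+1+16 = 253 → 00 fd.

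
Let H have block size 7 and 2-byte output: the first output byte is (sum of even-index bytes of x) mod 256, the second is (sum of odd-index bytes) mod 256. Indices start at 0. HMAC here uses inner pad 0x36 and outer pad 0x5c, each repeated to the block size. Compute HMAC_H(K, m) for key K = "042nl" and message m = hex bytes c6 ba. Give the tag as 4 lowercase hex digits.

Key "042nl" = 30 34 32 6e 6c is 5 bytes ≤ B = 7; zero-pad to 7 bytes: K' = 30 34 32 6e 6c 00 00.
K' ⊕ ipad = 06 02 04 58 5a 36 36.  K' ⊕ opad = 6c 68 6e 32 30 5c 5c.
Inner input = (K'⊕ipad) ∥ m = 06 02 04 58 5a 36 36 ∥ c6 ba.
Inner hash: even-index sum = 340 mod 256 = 84; odd-index sum = 342 mod 256 = 86 → 54 56.
Outer input = (K'⊕opad) ∥ inner = 6c 68 6e 32 30 5c 5c ∥ 54 56.
Outer hash (tag): even-index sum = 444 mod 256 = 188; odd-index sum = 330 mod 256 = 74 → bc 4a.

bc4a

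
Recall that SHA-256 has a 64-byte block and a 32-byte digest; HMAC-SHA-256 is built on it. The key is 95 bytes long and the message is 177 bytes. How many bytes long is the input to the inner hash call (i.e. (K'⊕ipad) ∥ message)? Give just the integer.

241

Key is 95 > 64 bytes, so it is hashed to 32 bytes then zero-padded to 64: |K'| = 64.
Inner input = (K'⊕ipad) ∥ m → 64 + 177 = 241 bytes.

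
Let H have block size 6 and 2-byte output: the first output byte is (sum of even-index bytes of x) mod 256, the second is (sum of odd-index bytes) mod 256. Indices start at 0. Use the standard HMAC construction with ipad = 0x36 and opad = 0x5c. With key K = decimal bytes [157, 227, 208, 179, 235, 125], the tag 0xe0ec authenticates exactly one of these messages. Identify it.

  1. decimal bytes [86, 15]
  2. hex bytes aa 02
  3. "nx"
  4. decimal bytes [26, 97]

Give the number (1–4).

3

Key decimal bytes [157, 227, 208, 179, 235, 125] = 9d e3 d0 b3 eb 7d is exactly B = 6 bytes: K' = 9d e3 d0 b3 eb 7d.
K' ⊕ ipad = ab d5 e6 85 dd 4b; K' ⊕ opad = c1 bf 8c ef b7 21.
m1: inner = H(ab d5 e6 85 dd 4b 56 0f) = c4 b4; tag = H(c1 bf 8c ef b7 21 c4 b4) = c883
m2: inner = H(ab d5 e6 85 dd 4b aa 02) = 18 a7; tag = H(c1 bf 8c ef b7 21 18 a7) = 1c76
m3: inner = H(ab d5 e6 85 dd 4b 6e 78) = dc 1d; tag = H(c1 bf 8c ef b7 21 dc 1d) = e0ec ← matches
m4: inner = H(ab d5 e6 85 dd 4b 1a 61) = 88 06; tag = H(c1 bf 8c ef b7 21 88 06) = 8cd5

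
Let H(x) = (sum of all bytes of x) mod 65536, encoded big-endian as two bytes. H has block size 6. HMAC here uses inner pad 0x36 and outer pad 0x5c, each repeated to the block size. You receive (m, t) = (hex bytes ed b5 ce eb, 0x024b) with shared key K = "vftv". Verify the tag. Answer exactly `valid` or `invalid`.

Key "vftv" = 76 66 74 76 is 4 bytes ≤ B = 6; zero-pad to 6 bytes: K' = 76 66 74 76 00 00.
K' ⊕ ipad = 40 50 42 40 36 36; K' ⊕ opad = 2a 3a 28 2a 5c 5c.
Inner hash: sum = 64+80+66+64+54+54+237+181+206+235 = 1241 → 04 d9.
Outer hash (recomputed tag): sum = 42+58+40+42+92+92+4+217 = 587 → 02 4b.
Recomputed tag = 024b; claimed = 024b → match.

valid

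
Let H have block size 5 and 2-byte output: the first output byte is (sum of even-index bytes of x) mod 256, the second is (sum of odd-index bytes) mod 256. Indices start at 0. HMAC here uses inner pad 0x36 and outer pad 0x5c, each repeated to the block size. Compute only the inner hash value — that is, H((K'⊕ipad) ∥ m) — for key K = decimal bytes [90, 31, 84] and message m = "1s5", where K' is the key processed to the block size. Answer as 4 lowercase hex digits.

Key decimal bytes [90, 31, 84] = 5a 1f 54 is 3 bytes ≤ B = 5; zero-pad to 5 bytes: K' = 5a 1f 54 00 00.
K' ⊕ ipad = 6c 29 62 36 36.
Inner input = 6c 29 62 36 36 ∥ 31 73 35.
Inner hash: even-index sum = 375 mod 256 = 119; odd-index sum = 197 mod 256 = 197 → 77 c5.

77c5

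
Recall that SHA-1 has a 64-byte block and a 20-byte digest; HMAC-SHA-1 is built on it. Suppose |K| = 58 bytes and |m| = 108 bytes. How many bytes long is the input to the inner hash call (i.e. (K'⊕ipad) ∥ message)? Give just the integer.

Key is 58 ≤ 64 bytes, zero-padded: |K'| = 64.
Inner input = (K'⊕ipad) ∥ m → 64 + 108 = 172 bytes.

172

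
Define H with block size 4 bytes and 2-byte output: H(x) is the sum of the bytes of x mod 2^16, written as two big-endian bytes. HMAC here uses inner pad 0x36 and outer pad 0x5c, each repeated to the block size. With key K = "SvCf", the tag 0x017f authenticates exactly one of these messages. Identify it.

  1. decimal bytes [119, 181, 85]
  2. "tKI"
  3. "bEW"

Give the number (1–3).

Key "SvCf" = 53 76 43 66 is exactly B = 4 bytes: K' = 53 76 43 66.
K' ⊕ ipad = 65 40 75 50; K' ⊕ opad = 0f 2a 1f 3a.
m1: inner = H(65 40 75 50 77 b5 55) = 02 eb; tag = H(0f 2a 1f 3a 02 eb) = 017f ← matches
m2: inner = H(65 40 75 50 74 4b 49) = 02 72; tag = H(0f 2a 1f 3a 02 72) = 0106
m3: inner = H(65 40 75 50 62 45 57) = 02 68; tag = H(0f 2a 1f 3a 02 68) = 00fc

1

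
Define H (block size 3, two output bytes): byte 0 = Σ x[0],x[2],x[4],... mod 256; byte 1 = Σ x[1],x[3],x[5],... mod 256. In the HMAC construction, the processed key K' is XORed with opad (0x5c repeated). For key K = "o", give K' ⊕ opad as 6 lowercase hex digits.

335c5c

Key "o" = 6f is 1 byte ≤ B = 3; zero-pad to 3 bytes: K' = 6f 00 00.
XOR each byte with 0x5c: 6f⊕5c=33, 00⊕5c=5c, 00⊕5c=5c.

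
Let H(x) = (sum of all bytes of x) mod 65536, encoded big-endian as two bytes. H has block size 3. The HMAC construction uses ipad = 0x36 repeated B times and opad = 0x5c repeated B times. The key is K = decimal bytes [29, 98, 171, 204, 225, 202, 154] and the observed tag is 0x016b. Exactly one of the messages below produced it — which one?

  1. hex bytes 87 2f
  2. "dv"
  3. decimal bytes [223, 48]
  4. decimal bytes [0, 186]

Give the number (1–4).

2

Key decimal bytes [29, 98, 171, 204, 225, 202, 154] = 1d 62 ab cc e1 ca 9a is 7 bytes > B = 3, so hash it first: H(key) = 04 3b, then zero-pad to 3 bytes: K' = 04 3b 00.
K' ⊕ ipad = 32 0d 36; K' ⊕ opad = 58 67 5c.
m1: inner = H(32 0d 36 87 2f) = 01 2b; tag = H(58 67 5c 01 2b) = 0147
m2: inner = H(32 0d 36 64 76) = 01 4f; tag = H(58 67 5c 01 4f) = 016b ← matches
m3: inner = H(32 0d 36 df 30) = 01 84; tag = H(58 67 5c 01 84) = 01a0
m4: inner = H(32 0d 36 00 ba) = 01 2f; tag = H(58 67 5c 01 2f) = 014b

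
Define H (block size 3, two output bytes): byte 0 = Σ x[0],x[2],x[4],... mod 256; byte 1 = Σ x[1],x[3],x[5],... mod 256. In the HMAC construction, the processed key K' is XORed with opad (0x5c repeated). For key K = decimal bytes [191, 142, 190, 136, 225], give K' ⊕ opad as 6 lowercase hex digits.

Key decimal bytes [191, 142, 190, 136, 225] = bf 8e be 88 e1 is 5 bytes > B = 3, so hash it first: H(key) = 5e 16, then zero-pad to 3 bytes: K' = 5e 16 00.
XOR each byte with 0x5c: 5e⊕5c=02, 16⊕5c=4a, 00⊕5c=5c.

024a5c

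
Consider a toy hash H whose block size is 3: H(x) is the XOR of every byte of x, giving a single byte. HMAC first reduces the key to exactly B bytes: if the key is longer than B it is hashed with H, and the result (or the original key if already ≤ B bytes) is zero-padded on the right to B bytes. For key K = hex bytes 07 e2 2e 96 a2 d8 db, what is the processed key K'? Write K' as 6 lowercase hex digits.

|K| = 7 > B = 3, so first hash the key.
H(K): XOR 07⊕e2⊕2e⊕96⊕a2⊕d8⊕db = fc.
Zero-pad H(K) = fc to 3 bytes: K' = fc 00 00.

fc0000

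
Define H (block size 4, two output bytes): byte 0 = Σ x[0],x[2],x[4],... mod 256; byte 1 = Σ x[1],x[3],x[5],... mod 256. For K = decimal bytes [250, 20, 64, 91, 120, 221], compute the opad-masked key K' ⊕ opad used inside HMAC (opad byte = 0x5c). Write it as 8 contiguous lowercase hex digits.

Key decimal bytes [250, 20, 64, 91, 120, 221] = fa 14 40 5b 78 dd is 6 bytes > B = 4, so hash it first: H(key) = b2 4c, then zero-pad to 4 bytes: K' = b2 4c 00 00.
XOR each byte with 0x5c: b2⊕5c=ee, 4c⊕5c=10, 00⊕5c=5c, 00⊕5c=5c.

ee105c5c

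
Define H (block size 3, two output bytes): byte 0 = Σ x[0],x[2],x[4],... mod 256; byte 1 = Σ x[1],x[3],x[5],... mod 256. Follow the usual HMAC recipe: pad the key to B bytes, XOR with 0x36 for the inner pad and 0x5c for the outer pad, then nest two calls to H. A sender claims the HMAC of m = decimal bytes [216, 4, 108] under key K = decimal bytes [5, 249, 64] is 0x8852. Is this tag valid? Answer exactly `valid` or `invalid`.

Key decimal bytes [5, 249, 64] = 05 f9 40 is exactly B = 3 bytes: K' = 05 f9 40.
K' ⊕ ipad = 33 cf 76; K' ⊕ opad = 59 a5 1c.
Inner hash: even-index sum = 173 mod 256 = 173; odd-index sum = 531 mod 256 = 19 → ad 13.
Outer hash (recomputed tag): even-index sum = 136 mod 256 = 136; odd-index sum = 338 mod 256 = 82 → 88 52.
Recomputed tag = 8852; claimed = 8852 → match.

valid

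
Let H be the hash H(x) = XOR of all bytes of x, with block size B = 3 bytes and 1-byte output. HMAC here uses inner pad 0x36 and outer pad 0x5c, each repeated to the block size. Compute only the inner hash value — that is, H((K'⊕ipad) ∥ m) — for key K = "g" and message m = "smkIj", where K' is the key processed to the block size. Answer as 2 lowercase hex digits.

Key "g" = 67 is 1 byte ≤ B = 3; zero-pad to 3 bytes: K' = 67 00 00.
K' ⊕ ipad = 51 36 36.
Inner input = 51 36 36 ∥ 73 6d 6b 49 6a.
Inner hash: XOR 51⊕36⊕36⊕73⊕6d⊕6b⊕49⊕6a = 07.

07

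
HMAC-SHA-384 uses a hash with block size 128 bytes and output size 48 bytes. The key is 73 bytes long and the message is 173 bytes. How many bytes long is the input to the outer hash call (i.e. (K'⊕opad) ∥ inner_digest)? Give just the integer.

176

Key is 73 ≤ 128 bytes, zero-padded: |K'| = 128.
Outer input = (K'⊕opad) ∥ H(inner) → 128 + 48 = 176 bytes.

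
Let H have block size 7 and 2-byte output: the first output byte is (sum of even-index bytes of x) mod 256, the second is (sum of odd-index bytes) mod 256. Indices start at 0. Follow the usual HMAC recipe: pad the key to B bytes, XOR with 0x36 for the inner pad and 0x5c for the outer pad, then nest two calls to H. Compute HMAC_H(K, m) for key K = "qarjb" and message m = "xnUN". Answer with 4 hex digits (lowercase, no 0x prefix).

Key "qarjb" = 71 61 72 6a 62 is 5 bytes ≤ B = 7; zero-pad to 7 bytes: K' = 71 61 72 6a 62 00 00.
K' ⊕ ipad = 47 57 44 5c 54 36 36.  K' ⊕ opad = 2d 3d 2e 36 3e 5c 5c.
Inner input = (K'⊕ipad) ∥ m = 47 57 44 5c 54 36 36 ∥ 78 6e 55 4e.
Inner hash: even-index sum = 465 mod 256 = 209; odd-index sum = 438 mod 256 = 182 → d1 b6.
Outer input = (K'⊕opad) ∥ inner = 2d 3d 2e 36 3e 5c 5c ∥ d1 b6.
Outer hash (tag): even-index sum = 427 mod 256 = 171; odd-index sum = 416 mod 256 = 160 → ab a0.

aba0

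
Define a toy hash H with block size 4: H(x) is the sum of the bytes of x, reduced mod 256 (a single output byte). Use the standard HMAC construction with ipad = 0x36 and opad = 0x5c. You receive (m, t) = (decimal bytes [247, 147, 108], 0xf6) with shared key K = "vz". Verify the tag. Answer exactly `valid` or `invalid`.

valid

Key "vz" = 76 7a is 2 bytes ≤ B = 4; zero-pad to 4 bytes: K' = 76 7a 00 00.
K' ⊕ ipad = 40 4c 36 36; K' ⊕ opad = 2a 26 5c 5c.
Inner hash: sum = 64+76+54+54+247+147+108 = 750; mod 256 = 238 → ee.
Outer hash (recomputed tag): sum = 42+38+92+92+238 = 502; mod 256 = 246 → f6.
Recomputed tag = f6; claimed = f6 → match.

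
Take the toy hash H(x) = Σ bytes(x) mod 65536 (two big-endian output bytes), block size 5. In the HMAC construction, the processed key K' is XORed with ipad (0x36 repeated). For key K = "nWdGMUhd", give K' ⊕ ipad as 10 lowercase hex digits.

Key "nWdGMUhd" = 6e 57 64 47 4d 55 68 64 is 8 bytes > B = 5, so hash it first: H(key) = 02 de, then zero-pad to 5 bytes: K' = 02 de 00 00 00.
XOR each byte with 0x36: 02⊕36=34, de⊕36=e8, 00⊕36=36, 00⊕36=36, 00⊕36=36.

34e8363636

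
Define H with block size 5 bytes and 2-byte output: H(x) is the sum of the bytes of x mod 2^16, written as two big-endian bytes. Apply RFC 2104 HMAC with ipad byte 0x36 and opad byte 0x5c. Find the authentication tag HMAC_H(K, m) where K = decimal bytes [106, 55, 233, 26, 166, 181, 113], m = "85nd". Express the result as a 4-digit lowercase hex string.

Key decimal bytes [106, 55, 233, 26, 166, 181, 113] = 6a 37 e9 1a a6 b5 71 is 7 bytes > B = 5, so hash it first: H(key) = 03 70, then zero-pad to 5 bytes: K' = 03 70 00 00 00.
K' ⊕ ipad = 35 46 36 36 36.  K' ⊕ opad = 5f 2c 5c 5c 5c.
Inner input = (K'⊕ipad) ∥ m = 35 46 36 36 36 ∥ 38 35 6e 64.
Inner hash: sum = 53+70+54+54+54+56+53+110+100 = 604 → 02 5c.
Outer input = (K'⊕opad) ∥ inner = 5f 2c 5c 5c 5c ∥ 02 5c.
Outer hash (tag): sum = 95+44+92+92+92+2+92 = 509 → 01 fd.

01fd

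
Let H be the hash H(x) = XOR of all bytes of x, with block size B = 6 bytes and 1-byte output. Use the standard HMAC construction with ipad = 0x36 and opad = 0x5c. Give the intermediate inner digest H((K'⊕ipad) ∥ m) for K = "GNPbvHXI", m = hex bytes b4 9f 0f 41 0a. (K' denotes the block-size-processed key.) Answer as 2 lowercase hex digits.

Key "GNPbvHXI" = 47 4e 50 62 76 48 58 49 is 8 bytes > B = 6, so hash it first: H(key) = 14, then zero-pad to 6 bytes: K' = 14 00 00 00 00 00.
K' ⊕ ipad = 22 36 36 36 36 36.
Inner input = 22 36 36 36 36 36 ∥ b4 9f 0f 41 0a.
Inner hash: XOR 22⊕36⊕36⊕36⊕36⊕36⊕b4⊕9f⊕0f⊕41⊕0a = 7b.

7b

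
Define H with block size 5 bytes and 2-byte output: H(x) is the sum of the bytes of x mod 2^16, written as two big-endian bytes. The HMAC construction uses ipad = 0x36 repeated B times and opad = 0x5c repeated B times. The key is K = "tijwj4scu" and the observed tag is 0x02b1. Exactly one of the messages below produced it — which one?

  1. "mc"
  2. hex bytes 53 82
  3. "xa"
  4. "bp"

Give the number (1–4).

3

Key "tijwj4scu" = 74 69 6a 77 6a 34 73 63 75 is 9 bytes > B = 5, so hash it first: H(key) = 03 a7, then zero-pad to 5 bytes: K' = 03 a7 00 00 00.
K' ⊕ ipad = 35 91 36 36 36; K' ⊕ opad = 5f fb 5c 5c 5c.
m1: inner = H(35 91 36 36 36 6d 63) = 02 38; tag = H(5f fb 5c 5c 5c 02 38) = 02a8
m2: inner = H(35 91 36 36 36 53 82) = 02 3d; tag = H(5f fb 5c 5c 5c 02 3d) = 02ad
m3: inner = H(35 91 36 36 36 78 61) = 02 41; tag = H(5f fb 5c 5c 5c 02 41) = 02b1 ← matches
m4: inner = H(35 91 36 36 36 62 70) = 02 3a; tag = H(5f fb 5c 5c 5c 02 3a) = 02aa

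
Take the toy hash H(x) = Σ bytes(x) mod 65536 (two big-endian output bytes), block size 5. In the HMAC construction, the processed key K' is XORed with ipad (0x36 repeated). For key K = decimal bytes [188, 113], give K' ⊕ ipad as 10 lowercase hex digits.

Key decimal bytes [188, 113] = bc 71 is 2 bytes ≤ B = 5; zero-pad to 5 bytes: K' = bc 71 00 00 00.
XOR each byte with 0x36: bc⊕36=8a, 71⊕36=47, 00⊕36=36, 00⊕36=36, 00⊕36=36.

8a47363636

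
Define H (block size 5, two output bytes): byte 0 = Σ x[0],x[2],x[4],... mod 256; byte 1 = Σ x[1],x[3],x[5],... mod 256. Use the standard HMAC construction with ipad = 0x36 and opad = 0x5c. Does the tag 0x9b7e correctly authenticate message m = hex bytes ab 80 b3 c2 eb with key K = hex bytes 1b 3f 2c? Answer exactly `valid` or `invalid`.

Key hex bytes 1b 3f 2c is 3 bytes ≤ B = 5; zero-pad to 5 bytes: K' = 1b 3f 2c 00 00.
K' ⊕ ipad = 2d 09 1a 36 36; K' ⊕ opad = 47 63 70 5c 5c.
Inner hash: even-index sum = 447 mod 256 = 191; odd-index sum = 648 mod 256 = 136 → bf 88.
Outer hash (recomputed tag): even-index sum = 411 mod 256 = 155; odd-index sum = 382 mod 256 = 126 → 9b 7e.
Recomputed tag = 9b7e; claimed = 9b7e → match.

valid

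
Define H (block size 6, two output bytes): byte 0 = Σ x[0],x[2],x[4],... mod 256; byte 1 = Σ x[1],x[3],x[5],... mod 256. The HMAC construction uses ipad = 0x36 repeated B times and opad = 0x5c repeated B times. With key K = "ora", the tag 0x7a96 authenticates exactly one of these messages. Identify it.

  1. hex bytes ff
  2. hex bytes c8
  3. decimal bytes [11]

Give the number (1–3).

Key "ora" = 6f 72 61 is 3 bytes ≤ B = 6; zero-pad to 6 bytes: K' = 6f 72 61 00 00 00.
K' ⊕ ipad = 59 44 57 36 36 36; K' ⊕ opad = 33 2e 3d 5c 5c 5c.
m1: inner = H(59 44 57 36 36 36 ff) = e5 b0; tag = H(33 2e 3d 5c 5c 5c e5 b0) = b196
m2: inner = H(59 44 57 36 36 36 c8) = ae b0; tag = H(33 2e 3d 5c 5c 5c ae b0) = 7a96 ← matches
m3: inner = H(59 44 57 36 36 36 0b) = f1 b0; tag = H(33 2e 3d 5c 5c 5c f1 b0) = bd96

2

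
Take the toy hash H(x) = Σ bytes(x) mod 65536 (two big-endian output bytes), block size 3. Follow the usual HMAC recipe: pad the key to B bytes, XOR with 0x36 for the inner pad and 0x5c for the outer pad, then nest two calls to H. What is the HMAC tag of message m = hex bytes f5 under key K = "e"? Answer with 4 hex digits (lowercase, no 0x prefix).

Key "e" = 65 is 1 byte ≤ B = 3; zero-pad to 3 bytes: K' = 65 00 00.
K' ⊕ ipad = 53 36 36.  K' ⊕ opad = 39 5c 5c.
Inner input = (K'⊕ipad) ∥ m = 53 36 36 ∥ f5.
Inner hash: sum = 83+54+54+245 = 436 → 01 b4.
Outer input = (K'⊕opad) ∥ inner = 39 5c 5c ∥ 01 b4.
Outer hash (tag): sum = 57+92+92+1+180 = 422 → 01 a6.

01a6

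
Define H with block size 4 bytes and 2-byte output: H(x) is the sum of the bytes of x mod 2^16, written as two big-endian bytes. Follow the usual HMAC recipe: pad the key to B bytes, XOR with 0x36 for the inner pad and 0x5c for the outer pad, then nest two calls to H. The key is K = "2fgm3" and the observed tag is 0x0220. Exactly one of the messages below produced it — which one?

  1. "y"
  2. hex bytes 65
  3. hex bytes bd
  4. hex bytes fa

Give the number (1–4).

4

Key "2fgm3" = 32 66 67 6d 33 is 5 bytes > B = 4, so hash it first: H(key) = 01 9f, then zero-pad to 4 bytes: K' = 01 9f 00 00.
K' ⊕ ipad = 37 a9 36 36; K' ⊕ opad = 5d c3 5c 5c.
m1: inner = H(37 a9 36 36 79) = 01 c5; tag = H(5d c3 5c 5c 01 c5) = 029e
m2: inner = H(37 a9 36 36 65) = 01 b1; tag = H(5d c3 5c 5c 01 b1) = 028a
m3: inner = H(37 a9 36 36 bd) = 02 09; tag = H(5d c3 5c 5c 02 09) = 01e3
m4: inner = H(37 a9 36 36 fa) = 02 46; tag = H(5d c3 5c 5c 02 46) = 0220 ← matches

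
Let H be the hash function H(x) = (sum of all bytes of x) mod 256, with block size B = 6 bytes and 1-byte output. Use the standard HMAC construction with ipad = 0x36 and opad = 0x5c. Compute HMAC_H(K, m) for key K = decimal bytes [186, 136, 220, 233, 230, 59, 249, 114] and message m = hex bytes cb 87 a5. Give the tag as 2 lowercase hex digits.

45

Key decimal bytes [186, 136, 220, 233, 230, 59, 249, 114] = ba 88 dc e9 e6 3b f9 72 is 8 bytes > B = 6, so hash it first: H(key) = 93, then zero-pad to 6 bytes: K' = 93 00 00 00 00 00.
K' ⊕ ipad = a5 36 36 36 36 36.  K' ⊕ opad = cf 5c 5c 5c 5c 5c.
Inner input = (K'⊕ipad) ∥ m = a5 36 36 36 36 36 ∥ cb 87 a5.
Inner hash: sum = 165+54+54+54+54+54+203+135+165 = 938; mod 256 = 170 → aa.
Outer input = (K'⊕opad) ∥ inner = cf 5c 5c 5c 5c 5c ∥ aa.
Outer hash (tag): sum = 207+92+92+92+92+92+170 = 837; mod 256 = 69 → 45.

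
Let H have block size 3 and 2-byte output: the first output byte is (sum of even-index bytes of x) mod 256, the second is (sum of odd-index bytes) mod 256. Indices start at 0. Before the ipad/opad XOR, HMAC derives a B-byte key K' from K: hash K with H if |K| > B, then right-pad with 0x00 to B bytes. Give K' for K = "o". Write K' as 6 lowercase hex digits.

Key "o" = 6f is 1 byte ≤ B = 3; zero-pad to 3 bytes: K' = 6f 00 00.

6f0000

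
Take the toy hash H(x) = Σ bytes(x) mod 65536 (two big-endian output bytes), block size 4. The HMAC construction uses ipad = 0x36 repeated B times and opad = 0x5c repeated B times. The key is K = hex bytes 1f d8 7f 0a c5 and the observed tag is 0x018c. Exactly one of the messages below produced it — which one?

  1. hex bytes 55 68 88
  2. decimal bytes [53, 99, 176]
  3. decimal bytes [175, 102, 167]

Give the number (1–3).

Key hex bytes 1f d8 7f 0a c5 is 5 bytes > B = 4, so hash it first: H(key) = 02 45, then zero-pad to 4 bytes: K' = 02 45 00 00.
K' ⊕ ipad = 34 73 36 36; K' ⊕ opad = 5e 19 5c 5c.
m1: inner = H(34 73 36 36 55 68 88) = 02 58; tag = H(5e 19 5c 5c 02 58) = 0189
m2: inner = H(34 73 36 36 35 63 b0) = 02 5b; tag = H(5e 19 5c 5c 02 5b) = 018c ← matches
m3: inner = H(34 73 36 36 af 66 a7) = 02 cf; tag = H(5e 19 5c 5c 02 cf) = 0200

2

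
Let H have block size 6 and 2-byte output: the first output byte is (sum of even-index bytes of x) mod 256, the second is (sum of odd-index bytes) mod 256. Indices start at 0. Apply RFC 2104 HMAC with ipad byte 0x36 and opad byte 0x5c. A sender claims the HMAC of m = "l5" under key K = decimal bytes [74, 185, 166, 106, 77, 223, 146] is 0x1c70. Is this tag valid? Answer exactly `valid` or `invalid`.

invalid

Key decimal bytes [74, 185, 166, 106, 77, 223, 146] = 4a b9 a6 6a 4d df 92 is 7 bytes > B = 6, so hash it first: H(key) = cf 02, then zero-pad to 6 bytes: K' = cf 02 00 00 00 00.
K' ⊕ ipad = f9 34 36 36 36 36; K' ⊕ opad = 93 5e 5c 5c 5c 5c.
Inner hash: even-index sum = 465 mod 256 = 209; odd-index sum = 213 mod 256 = 213 → d1 d5.
Outer hash (recomputed tag): even-index sum = 540 mod 256 = 28; odd-index sum = 491 mod 256 = 235 → 1c eb.
Recomputed tag = 1ceb; claimed = 1c70 → mismatch.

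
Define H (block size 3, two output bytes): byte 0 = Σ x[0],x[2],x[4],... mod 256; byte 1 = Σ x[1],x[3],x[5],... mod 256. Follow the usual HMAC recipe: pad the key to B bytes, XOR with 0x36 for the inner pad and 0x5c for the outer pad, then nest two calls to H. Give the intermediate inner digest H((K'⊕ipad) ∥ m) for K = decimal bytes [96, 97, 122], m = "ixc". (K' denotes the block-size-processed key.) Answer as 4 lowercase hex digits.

Key decimal bytes [96, 97, 122] = 60 61 7a is exactly B = 3 bytes: K' = 60 61 7a.
K' ⊕ ipad = 56 57 4c.
Inner input = 56 57 4c ∥ 69 78 63.
Inner hash: even-index sum = 282 mod 256 = 26; odd-index sum = 291 mod 256 = 35 → 1a 23.

1a23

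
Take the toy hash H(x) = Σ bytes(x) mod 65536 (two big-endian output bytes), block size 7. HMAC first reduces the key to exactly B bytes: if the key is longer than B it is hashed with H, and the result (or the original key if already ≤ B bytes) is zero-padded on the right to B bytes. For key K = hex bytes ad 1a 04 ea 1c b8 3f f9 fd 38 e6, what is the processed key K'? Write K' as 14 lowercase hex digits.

05dc0000000000

|K| = 11 > B = 7, so first hash the key.
H(K): sum = 173+26+4+234+28+184+63+249+253+56+230 = 1500 → 05 dc.
Zero-pad H(K) = 05 dc to 7 bytes: K' = 05 dc 00 00 00 00 00.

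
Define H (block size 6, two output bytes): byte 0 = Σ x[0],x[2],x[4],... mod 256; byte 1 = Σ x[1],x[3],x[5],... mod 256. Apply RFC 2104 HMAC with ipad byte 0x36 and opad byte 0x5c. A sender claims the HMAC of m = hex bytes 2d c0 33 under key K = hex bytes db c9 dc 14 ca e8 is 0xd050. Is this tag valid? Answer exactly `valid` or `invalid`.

valid

Key hex bytes db c9 dc 14 ca e8 is exactly B = 6 bytes: K' = db c9 dc 14 ca e8.
K' ⊕ ipad = ed ff ea 22 fc de; K' ⊕ opad = 87 95 80 48 96 b4.
Inner hash: even-index sum = 819 mod 256 = 51; odd-index sum = 703 mod 256 = 191 → 33 bf.
Outer hash (recomputed tag): even-index sum = 464 mod 256 = 208; odd-index sum = 592 mod 256 = 80 → d0 50.
Recomputed tag = d050; claimed = d050 → match.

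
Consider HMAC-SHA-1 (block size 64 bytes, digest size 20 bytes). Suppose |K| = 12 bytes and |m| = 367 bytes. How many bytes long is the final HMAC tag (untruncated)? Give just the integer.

The tag is one SHA-1 digest: 20 bytes.

20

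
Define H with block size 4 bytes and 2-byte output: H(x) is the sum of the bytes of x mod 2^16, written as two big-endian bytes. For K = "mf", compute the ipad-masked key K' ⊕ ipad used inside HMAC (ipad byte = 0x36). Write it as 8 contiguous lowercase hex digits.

Key "mf" = 6d 66 is 2 bytes ≤ B = 4; zero-pad to 4 bytes: K' = 6d 66 00 00.
XOR each byte with 0x36: 6d⊕36=5b, 66⊕36=50, 00⊕36=36, 00⊕36=36.

5b503636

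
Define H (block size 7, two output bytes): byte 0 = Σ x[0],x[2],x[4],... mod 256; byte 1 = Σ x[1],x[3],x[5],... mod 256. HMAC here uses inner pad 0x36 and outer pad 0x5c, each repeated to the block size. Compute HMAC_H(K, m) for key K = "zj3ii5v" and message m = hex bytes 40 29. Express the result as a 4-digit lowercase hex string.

Key "zj3ii5v" = 7a 6a 33 69 69 35 76 is exactly B = 7 bytes: K' = 7a 6a 33 69 69 35 76.
K' ⊕ ipad = 4c 5c 05 5f 5f 03 40.  K' ⊕ opad = 26 36 6f 35 35 69 2a.
Inner input = (K'⊕ipad) ∥ m = 4c 5c 05 5f 5f 03 40 ∥ 40 29.
Inner hash: even-index sum = 281 mod 256 = 25; odd-index sum = 254 mod 256 = 254 → 19 fe.
Outer input = (K'⊕opad) ∥ inner = 26 36 6f 35 35 69 2a ∥ 19 fe.
Outer hash (tag): even-index sum = 498 mod 256 = 242; odd-index sum = 237 mod 256 = 237 → f2 ed.

f2ed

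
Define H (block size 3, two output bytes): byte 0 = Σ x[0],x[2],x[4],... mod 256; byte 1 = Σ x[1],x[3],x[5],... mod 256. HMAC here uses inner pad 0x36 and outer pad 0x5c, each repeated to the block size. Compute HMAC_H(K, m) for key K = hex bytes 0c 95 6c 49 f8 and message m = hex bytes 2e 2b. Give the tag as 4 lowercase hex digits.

9e29

Key hex bytes 0c 95 6c 49 f8 is 5 bytes > B = 3, so hash it first: H(key) = 70 de, then zero-pad to 3 bytes: K' = 70 de 00.
K' ⊕ ipad = 46 e8 36.  K' ⊕ opad = 2c 82 5c.
Inner input = (K'⊕ipad) ∥ m = 46 e8 36 ∥ 2e 2b.
Inner hash: even-index sum = 167 mod 256 = 167; odd-index sum = 278 mod 256 = 22 → a7 16.
Outer input = (K'⊕opad) ∥ inner = 2c 82 5c ∥ a7 16.
Outer hash (tag): even-index sum = 158 mod 256 = 158; odd-index sum = 297 mod 256 = 41 → 9e 29.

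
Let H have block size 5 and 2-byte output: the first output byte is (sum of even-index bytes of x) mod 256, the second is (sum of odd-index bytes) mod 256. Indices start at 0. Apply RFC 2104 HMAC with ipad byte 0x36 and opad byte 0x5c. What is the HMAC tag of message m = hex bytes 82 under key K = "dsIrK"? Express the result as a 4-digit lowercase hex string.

6fab

Key "dsIrK" = 64 73 49 72 4b is exactly B = 5 bytes: K' = 64 73 49 72 4b.
K' ⊕ ipad = 52 45 7f 44 7d.  K' ⊕ opad = 38 2f 15 2e 17.
Inner input = (K'⊕ipad) ∥ m = 52 45 7f 44 7d ∥ 82.
Inner hash: even-index sum = 334 mod 256 = 78; odd-index sum = 267 mod 256 = 11 → 4e 0b.
Outer input = (K'⊕opad) ∥ inner = 38 2f 15 2e 17 ∥ 4e 0b.
Outer hash (tag): even-index sum = 111 mod 256 = 111; odd-index sum = 171 mod 256 = 171 → 6f ab.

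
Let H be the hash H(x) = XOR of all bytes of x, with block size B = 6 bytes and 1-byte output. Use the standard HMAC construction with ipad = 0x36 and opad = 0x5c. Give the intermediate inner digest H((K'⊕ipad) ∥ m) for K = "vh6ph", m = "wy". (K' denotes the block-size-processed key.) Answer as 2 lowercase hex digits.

Key "vh6ph" = 76 68 36 70 68 is 5 bytes ≤ B = 6; zero-pad to 6 bytes: K' = 76 68 36 70 68 00.
K' ⊕ ipad = 40 5e 00 46 5e 36.
Inner input = 40 5e 00 46 5e 36 ∥ 77 79.
Inner hash: XOR 40⊕5e⊕00⊕46⊕5e⊕36⊕77⊕79 = 3e.

3e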